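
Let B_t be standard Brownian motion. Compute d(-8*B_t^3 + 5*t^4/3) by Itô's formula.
d(-8*B_t^3 + 5*t^4/3) = (-24*B_t + 20*t^3/3) dt + (-24*B_t^2) dB_t

Itô's formula for f(t, x): d f(t, B_t) = (f_t + (1/2) f_xx) dt + f_x dB_t. Compute partials of f(t, x) = 5*t^4/3 - 8*x^3:
  f_t(t,x)  = 20*t^3/3
  f_x(t,x)  = -24*x^2
  f_xx(t,x) = -48*x
Assemble drift = f_t + (1/2) f_xx = 20*t^3/3 - 24*x and diffusion = f_x = -24*x^2. Substituting x = B_t:
  d(-8*B_t^3 + 5*t^4/3) = (-24*B_t + 20*t^3/3) dt + (-24*B_t^2) dB_t.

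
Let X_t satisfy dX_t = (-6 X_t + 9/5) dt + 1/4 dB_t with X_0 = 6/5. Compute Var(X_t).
Var(X_t) = 1/192 - exp(-12*t)/192

The variance V(t) = Var(X_t) satisfies V'(t) = 2 a V(t) + c^2 with V(0) = 0 (drift coefficient is linear in X, diffusion is constant). With a = -6, c = 1/4, the solution is
  V(t) = (c^2 / (2 a)) * (exp(2 a t) - 1)
       = ((1/4)^2 / (2*(-6))) * (exp((-12) t) - 1)
       = 1/192 - exp(-12*t)/192.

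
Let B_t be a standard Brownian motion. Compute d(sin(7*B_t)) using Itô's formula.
d(sin(7*B_t)) = (-49*sin(7*B_t)/2) dt + (7*cos(7*B_t)) dB_t

Itô's formula for f(B_t) gives d f(B_t) = f'(B_t) dB_t + (1/2) f''(B_t) dt. Compute derivatives of f(x) = sin(7*x):
  f'(x)  = 7*cos(7*x)
  f''(x) = -49*sin(7*x)
Substitute x = B_t and multiply the f'' term by 1/2:
  drift     = (1/2) * (-49*sin(7*x)) evaluated at B_t = -49*sin(7*B_t)/2
  diffusion = (7*cos(7*x)) evaluated at B_t = 7*cos(7*B_t)
Therefore d(sin(7*B_t)) = (-49*sin(7*B_t)/2) dt + (7*cos(7*B_t)) dB_t.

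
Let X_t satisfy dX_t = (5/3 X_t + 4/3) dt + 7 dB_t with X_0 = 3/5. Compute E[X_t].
E[X_t] = 7*exp(5*t/3)/5 - 4/5

Taking expectations and using E[dB_t] = 0, the mean m(t) = E[X_t] satisfies the ODE m'(t) = a m(t) + b with m(0) = x_0. With a = 5/3, b = 4/3, x_0 = 3/5, the solution is
  m(t) = x_0 * exp(a t) + (b/a) * (exp(a t) - 1)
       = (3/5) * exp((5/3) t) + ((4/3)/(5/3)) * (exp((5/3) t) - 1)
       = 7*exp(5*t/3)/5 - 4/5.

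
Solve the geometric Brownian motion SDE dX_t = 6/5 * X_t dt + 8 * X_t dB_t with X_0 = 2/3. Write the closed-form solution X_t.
X_t = 2/3 * exp((-154/5) * t + (8) * B_t)

For GBM dX = mu X dt + sigma X dB with X_0 = x_0, apply Itô to Y = log X: dY = (mu - sigma^2/2) dt + sigma dB, so Y_t = log(x_0) + (mu - sigma^2/2) t + sigma B_t and hence X_t = x_0 * exp((mu - sigma^2/2) t + sigma B_t).
With mu = 6/5, sigma = 8, x_0 = 2/3, this gives:
  X_t = 2/3 * exp((-154/5) * t + (8) * B_t).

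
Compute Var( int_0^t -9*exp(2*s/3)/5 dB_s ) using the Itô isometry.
Var = 243*exp(4*t/3)/100 - 243/100

The Itô integral of a deterministic integrand f(s) has mean 0 because each increment f(s) * (B_{s+ds} - B_s) has mean 0. By the Itô isometry:
  Var( int_0^t f(s) dB_s ) = E[ (int_0^t f(s) dB_s)^2 ] = int_0^t f(s)^2 ds.
Here f(s) = -9*exp(2*s/3)/5, so f(s)^2 = 81*exp(4*s/3)/25. Integrate:
  int_0^t (81*exp(4*s/3)/25) ds = 243*exp(4*t/3)/100 - 243/100.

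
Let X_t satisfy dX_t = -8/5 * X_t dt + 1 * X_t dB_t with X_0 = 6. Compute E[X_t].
E[X_t] = 6*exp(-8*t/5)

For GBM dX = mu X dt + sigma X dB with X_0 = x_0, apply Itô to Y = log X: dY = (mu - sigma^2/2) dt + sigma dB, so Y_t = log(x_0) + (mu - sigma^2/2) t + sigma B_t and hence X_t = x_0 * exp((mu - sigma^2/2) t + sigma B_t).
With mu = -8/5, sigma = 1, x_0 = 6, this gives:
  X_t = 6 * exp((-21/10) * t + (1) * B_t).
Since sigma*B_t ~ Normal(0, sigma^2 t), E[exp(sigma*B_t)] = exp(sigma^2 t / 2); so E[X_t] = x_0 * exp((mu - sigma^2/2) t) * exp(sigma^2 t / 2) = x_0 * exp(mu t) = 6*exp(-8*t/5).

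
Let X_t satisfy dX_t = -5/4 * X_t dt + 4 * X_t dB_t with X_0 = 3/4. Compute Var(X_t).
Var(X_t) = (9*exp(16*t) - 9)*exp(-5*t/2)/16

For GBM dX = mu X dt + sigma X dB with X_0 = x_0, apply Itô to Y = log X: dY = (mu - sigma^2/2) dt + sigma dB, so Y_t = log(x_0) + (mu - sigma^2/2) t + sigma B_t and hence X_t = x_0 * exp((mu - sigma^2/2) t + sigma B_t).
With mu = -5/4, sigma = 4, x_0 = 3/4, this gives:
  X_t = 3/4 * exp((-37/4) * t + (4) * B_t).
Since sigma*B_t ~ Normal(0, sigma^2 t), E[exp(sigma*B_t)] = exp(sigma^2 t / 2); so E[X_t] = x_0 * exp((mu - sigma^2/2) t) * exp(sigma^2 t / 2) = x_0 * exp(mu t) = 3*exp(-5*t/4)/4.
Var(X_t) = E[X_t^2] - (E[X_t])^2 = x_0^2 * exp(2 mu t) * (exp(sigma^2 t) - 1) = (9*exp(16*t) - 9)*exp(-5*t/2)/16.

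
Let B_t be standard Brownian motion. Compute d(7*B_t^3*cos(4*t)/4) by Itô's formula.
d(7*B_t^3*cos(4*t)/4) = (7*B_t*(-B_t^2*sin(4*t) + 3*cos(4*t)/4)) dt + (21*B_t^2*cos(4*t)/4) dB_t

Itô's formula for f(t, x): d f(t, B_t) = (f_t + (1/2) f_xx) dt + f_x dB_t. Compute partials of f(t, x) = 7*x^3*cos(4*t)/4:
  f_t(t,x)  = -7*x^3*sin(4*t)
  f_x(t,x)  = 21*x^2*cos(4*t)/4
  f_xx(t,x) = 21*x*cos(4*t)/2
Assemble drift = f_t + (1/2) f_xx = 7*x*(-x^2*sin(4*t) + 3*cos(4*t)/4) and diffusion = f_x = 21*x^2*cos(4*t)/4. Substituting x = B_t:
  d(7*B_t^3*cos(4*t)/4) = (7*B_t*(-B_t^2*sin(4*t) + 3*cos(4*t)/4)) dt + (21*B_t^2*cos(4*t)/4) dB_t.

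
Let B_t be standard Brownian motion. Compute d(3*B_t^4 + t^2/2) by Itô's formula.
d(3*B_t^4 + t^2/2) = (18*B_t^2 + t) dt + (12*B_t^3) dB_t

Itô's formula for f(t, x): d f(t, B_t) = (f_t + (1/2) f_xx) dt + f_x dB_t. Compute partials of f(t, x) = t^2/2 + 3*x^4:
  f_t(t,x)  = t
  f_x(t,x)  = 12*x^3
  f_xx(t,x) = 36*x^2
Assemble drift = f_t + (1/2) f_xx = t + 18*x^2 and diffusion = f_x = 12*x^3. Substituting x = B_t:
  d(3*B_t^4 + t^2/2) = (18*B_t^2 + t) dt + (12*B_t^3) dB_t.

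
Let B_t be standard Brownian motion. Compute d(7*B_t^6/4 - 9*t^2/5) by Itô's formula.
d(7*B_t^6/4 - 9*t^2/5) = (105*B_t^4/4 - 18*t/5) dt + (21*B_t^5/2) dB_t

Itô's formula for f(t, x): d f(t, B_t) = (f_t + (1/2) f_xx) dt + f_x dB_t. Compute partials of f(t, x) = -9*t^2/5 + 7*x^6/4:
  f_t(t,x)  = -18*t/5
  f_x(t,x)  = 21*x^5/2
  f_xx(t,x) = 105*x^4/2
Assemble drift = f_t + (1/2) f_xx = -18*t/5 + 105*x^4/4 and diffusion = f_x = 21*x^5/2. Substituting x = B_t:
  d(7*B_t^6/4 - 9*t^2/5) = (105*B_t^4/4 - 18*t/5) dt + (21*B_t^5/2) dB_t.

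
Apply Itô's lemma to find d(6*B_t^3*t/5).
d(6*B_t^3*t/5) = (6*B_t*(B_t^2 + 3*t)/5) dt + (18*B_t^2*t/5) dB_t

Itô's formula for f(t, x): d f(t, B_t) = (f_t + (1/2) f_xx) dt + f_x dB_t. Compute partials of f(t, x) = 6*t*x^3/5:
  f_t(t,x)  = 6*x^3/5
  f_x(t,x)  = 18*t*x^2/5
  f_xx(t,x) = 36*t*x/5
Assemble drift = f_t + (1/2) f_xx = 6*x*(3*t + x^2)/5 and diffusion = f_x = 18*t*x^2/5. Substituting x = B_t:
  d(6*B_t^3*t/5) = (6*B_t*(B_t^2 + 3*t)/5) dt + (18*B_t^2*t/5) dB_t.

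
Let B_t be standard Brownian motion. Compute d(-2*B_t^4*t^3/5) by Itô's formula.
d(-2*B_t^4*t^3/5) = (6*B_t^2*t^2*(-B_t^2 - 2*t)/5) dt + (-8*B_t^3*t^3/5) dB_t

Itô's formula for f(t, x): d f(t, B_t) = (f_t + (1/2) f_xx) dt + f_x dB_t. Compute partials of f(t, x) = -2*t^3*x^4/5:
  f_t(t,x)  = -6*t^2*x^4/5
  f_x(t,x)  = -8*t^3*x^3/5
  f_xx(t,x) = -24*t^3*x^2/5
Assemble drift = f_t + (1/2) f_xx = 6*t^2*x^2*(-2*t - x^2)/5 and diffusion = f_x = -8*t^3*x^3/5. Substituting x = B_t:
  d(-2*B_t^4*t^3/5) = (6*B_t^2*t^2*(-B_t^2 - 2*t)/5) dt + (-8*B_t^3*t^3/5) dB_t.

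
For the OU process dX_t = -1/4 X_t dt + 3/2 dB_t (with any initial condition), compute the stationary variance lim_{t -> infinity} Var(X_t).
lim Var(X_t) = 9/2

The OU SDE dX = -theta X dt + sigma dB admits the integrating factor exp(theta t): d(exp(theta t) X_t) = sigma exp(theta t) dB_t. Integrating from 0 to t gives X_t = x_0 * exp(-theta t) + sigma * int_0^t exp(-theta (t-s)) dB_s for any initial x_0. The Itô integral has variance (by the Itô isometry) sigma^2 * int_0^t exp(-2 theta (t - s)) ds = sigma^2 * (1 - exp(-2 theta t)) / (2 theta), independent of x_0.
With theta = 1/4, sigma = 3/2:
  Var(X_t) = (3/2)^2 * (1 - exp(-2*1/4 t)) / (2 * 1/4) = 9/2 - 9*exp(-t/2)/2.
As t -> infinity, exp(-2*1/4 t) -> 0, so the stationary variance is sigma^2 / (2 theta) = 9/2.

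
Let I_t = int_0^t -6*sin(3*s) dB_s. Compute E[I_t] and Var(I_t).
E[I_t] = 0; Var(I_t) = 18*t - 3*sin(6*t)

The Itô integral of a deterministic integrand f(s) has mean 0 because each increment f(s) * (B_{s+ds} - B_s) has mean 0. By the Itô isometry:
  Var( int_0^t f(s) dB_s ) = E[ (int_0^t f(s) dB_s)^2 ] = int_0^t f(s)^2 ds.
Here f(s) = -6*sin(3*s), so f(s)^2 = 36*sin(3*s)^2. Integrate:
  int_0^t (36*sin(3*s)^2) ds = 18*t - 3*sin(6*t).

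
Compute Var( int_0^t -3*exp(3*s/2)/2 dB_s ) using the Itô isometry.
Var = 3*exp(3*t)/4 - 3/4

The Itô integral of a deterministic integrand f(s) has mean 0 because each increment f(s) * (B_{s+ds} - B_s) has mean 0. By the Itô isometry:
  Var( int_0^t f(s) dB_s ) = E[ (int_0^t f(s) dB_s)^2 ] = int_0^t f(s)^2 ds.
Here f(s) = -3*exp(3*s/2)/2, so f(s)^2 = 9*exp(3*s)/4. Integrate:
  int_0^t (9*exp(3*s)/4) ds = 3*exp(3*t)/4 - 3/4.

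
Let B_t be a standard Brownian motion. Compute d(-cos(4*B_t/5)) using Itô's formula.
d(-cos(4*B_t/5)) = (8*cos(4*B_t/5)/25) dt + (4*sin(4*B_t/5)/5) dB_t

Itô's formula for f(B_t) gives d f(B_t) = f'(B_t) dB_t + (1/2) f''(B_t) dt. Compute derivatives of f(x) = -cos(4*x/5):
  f'(x)  = 4*sin(4*x/5)/5
  f''(x) = 16*cos(4*x/5)/25
Substitute x = B_t and multiply the f'' term by 1/2:
  drift     = (1/2) * (16*cos(4*x/5)/25) evaluated at B_t = 8*cos(4*B_t/5)/25
  diffusion = (4*sin(4*x/5)/5) evaluated at B_t = 4*sin(4*B_t/5)/5
Therefore d(-cos(4*B_t/5)) = (8*cos(4*B_t/5)/25) dt + (4*sin(4*B_t/5)/5) dB_t.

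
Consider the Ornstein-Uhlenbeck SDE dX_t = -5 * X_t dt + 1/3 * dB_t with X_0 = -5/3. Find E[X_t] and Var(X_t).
E[X_t] = -5*exp(-5*t)/3; Var(X_t) = 1/90 - exp(-10*t)/90

The OU SDE dX = -theta X dt + sigma dB admits the integrating factor exp(theta t): d(exp(theta t) X_t) = sigma exp(theta t) dB_t. Integrating from 0 to t:
  X_t = x_0 * exp(-theta t) + sigma * int_0^t exp(-theta (t-s)) dB_s.
The Itô integral has mean 0 and (by the Itô isometry) variance sigma^2 * int_0^t exp(-2 theta (t - s)) ds = sigma^2 * (1 - exp(-2 theta t)) / (2 theta).
With theta = 5, sigma = 1/3, x_0 = -5/3:
  E[X_t] = -5/3 * exp(-5 t) = -5*exp(-5*t)/3
  Var(X_t) = (1/3)^2 * (1 - exp(-2*5 t)) / (2 * 5) = 1/90 - exp(-10*t)/90.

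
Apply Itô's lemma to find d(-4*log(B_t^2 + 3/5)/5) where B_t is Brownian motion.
d(-4*log(B_t^2 + 3/5)/5) = (4*(5*B_t^2 - 3)/(5*B_t^2 + 3)^2) dt + (-8*B_t/(5*B_t^2 + 3)) dB_t

Itô's formula for f(B_t) gives d f(B_t) = f'(B_t) dB_t + (1/2) f''(B_t) dt. Compute derivatives of f(x) = -4*log(x^2 + 3/5)/5:
  f'(x)  = -8*x/(5*x^2 + 3)
  f''(x) = 8*(5*x^2 - 3)/(5*x^2 + 3)^2
Substitute x = B_t and multiply the f'' term by 1/2:
  drift     = (1/2) * (8*(5*x^2 - 3)/(5*x^2 + 3)^2) evaluated at B_t = 4*(5*B_t^2 - 3)/(5*B_t^2 + 3)^2
  diffusion = (-8*x/(5*x^2 + 3)) evaluated at B_t = -8*B_t/(5*B_t^2 + 3)
Therefore d(-4*log(B_t^2 + 3/5)/5) = (4*(5*B_t^2 - 3)/(5*B_t^2 + 3)^2) dt + (-8*B_t/(5*B_t^2 + 3)) dB_t.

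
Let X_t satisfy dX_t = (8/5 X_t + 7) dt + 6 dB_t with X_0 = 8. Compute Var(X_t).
Var(X_t) = 45*exp(16*t/5)/4 - 45/4

The variance V(t) = Var(X_t) satisfies V'(t) = 2 a V(t) + c^2 with V(0) = 0 (drift coefficient is linear in X, diffusion is constant). With a = 8/5, c = 6, the solution is
  V(t) = (c^2 / (2 a)) * (exp(2 a t) - 1)
       = (6^2 / (2*(8/5))) * (exp((16/5) t) - 1)
       = 45*exp(16*t/5)/4 - 45/4.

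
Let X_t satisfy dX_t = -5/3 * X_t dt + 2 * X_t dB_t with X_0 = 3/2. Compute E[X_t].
E[X_t] = 3*exp(-5*t/3)/2

For GBM dX = mu X dt + sigma X dB with X_0 = x_0, apply Itô to Y = log X: dY = (mu - sigma^2/2) dt + sigma dB, so Y_t = log(x_0) + (mu - sigma^2/2) t + sigma B_t and hence X_t = x_0 * exp((mu - sigma^2/2) t + sigma B_t).
With mu = -5/3, sigma = 2, x_0 = 3/2, this gives:
  X_t = 3/2 * exp((-11/3) * t + (2) * B_t).
Since sigma*B_t ~ Normal(0, sigma^2 t), E[exp(sigma*B_t)] = exp(sigma^2 t / 2); so E[X_t] = x_0 * exp((mu - sigma^2/2) t) * exp(sigma^2 t / 2) = x_0 * exp(mu t) = 3*exp(-5*t/3)/2.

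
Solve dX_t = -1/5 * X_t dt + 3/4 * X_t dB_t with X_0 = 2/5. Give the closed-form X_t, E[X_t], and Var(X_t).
X_t = 2/5 * exp((-77/160) t + (3/4) B_t); E[X_t] = 2*exp(-t/5)/5; Var(X_t) = (4*exp(9*t/16) - 4)*exp(-2*t/5)/25

For GBM dX = mu X dt + sigma X dB with X_0 = x_0, apply Itô to Y = log X: dY = (mu - sigma^2/2) dt + sigma dB, so Y_t = log(x_0) + (mu - sigma^2/2) t + sigma B_t and hence X_t = x_0 * exp((mu - sigma^2/2) t + sigma B_t).
With mu = -1/5, sigma = 3/4, x_0 = 2/5, this gives:
  X_t = 2/5 * exp((-77/160) * t + (3/4) * B_t).
Since sigma*B_t ~ Normal(0, sigma^2 t), E[exp(sigma*B_t)] = exp(sigma^2 t / 2); so E[X_t] = x_0 * exp((mu - sigma^2/2) t) * exp(sigma^2 t / 2) = x_0 * exp(mu t) = 2*exp(-t/5)/5.
Var(X_t) = E[X_t^2] - (E[X_t])^2 = x_0^2 * exp(2 mu t) * (exp(sigma^2 t) - 1) = (4*exp(9*t/16) - 4)*exp(-2*t/5)/25.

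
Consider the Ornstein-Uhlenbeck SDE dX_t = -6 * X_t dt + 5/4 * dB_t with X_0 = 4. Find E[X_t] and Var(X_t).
E[X_t] = 4*exp(-6*t); Var(X_t) = 25/192 - 25*exp(-12*t)/192

The OU SDE dX = -theta X dt + sigma dB admits the integrating factor exp(theta t): d(exp(theta t) X_t) = sigma exp(theta t) dB_t. Integrating from 0 to t:
  X_t = x_0 * exp(-theta t) + sigma * int_0^t exp(-theta (t-s)) dB_s.
The Itô integral has mean 0 and (by the Itô isometry) variance sigma^2 * int_0^t exp(-2 theta (t - s)) ds = sigma^2 * (1 - exp(-2 theta t)) / (2 theta).
With theta = 6, sigma = 5/4, x_0 = 4:
  E[X_t] = 4 * exp(-6 t) = 4*exp(-6*t)
  Var(X_t) = (5/4)^2 * (1 - exp(-2*6 t)) / (2 * 6) = 25/192 - 25*exp(-12*t)/192.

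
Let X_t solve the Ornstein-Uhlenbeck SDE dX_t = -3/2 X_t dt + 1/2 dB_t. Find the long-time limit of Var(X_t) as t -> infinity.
lim Var(X_t) = 1/12

The OU SDE dX = -theta X dt + sigma dB admits the integrating factor exp(theta t): d(exp(theta t) X_t) = sigma exp(theta t) dB_t. Integrating from 0 to t gives X_t = x_0 * exp(-theta t) + sigma * int_0^t exp(-theta (t-s)) dB_s for any initial x_0. The Itô integral has variance (by the Itô isometry) sigma^2 * int_0^t exp(-2 theta (t - s)) ds = sigma^2 * (1 - exp(-2 theta t)) / (2 theta), independent of x_0.
With theta = 3/2, sigma = 1/2:
  Var(X_t) = (1/2)^2 * (1 - exp(-2*3/2 t)) / (2 * 3/2) = 1/12 - exp(-3*t)/12.
As t -> infinity, exp(-2*3/2 t) -> 0, so the stationary variance is sigma^2 / (2 theta) = 1/12.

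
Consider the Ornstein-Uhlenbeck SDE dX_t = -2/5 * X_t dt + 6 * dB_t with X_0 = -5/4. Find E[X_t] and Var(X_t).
E[X_t] = -5*exp(-2*t/5)/4; Var(X_t) = 45 - 45*exp(-4*t/5)

The OU SDE dX = -theta X dt + sigma dB admits the integrating factor exp(theta t): d(exp(theta t) X_t) = sigma exp(theta t) dB_t. Integrating from 0 to t:
  X_t = x_0 * exp(-theta t) + sigma * int_0^t exp(-theta (t-s)) dB_s.
The Itô integral has mean 0 and (by the Itô isometry) variance sigma^2 * int_0^t exp(-2 theta (t - s)) ds = sigma^2 * (1 - exp(-2 theta t)) / (2 theta).
With theta = 2/5, sigma = 6, x_0 = -5/4:
  E[X_t] = -5/4 * exp(-2/5 t) = -5*exp(-2*t/5)/4
  Var(X_t) = (6)^2 * (1 - exp(-2*2/5 t)) / (2 * 2/5) = 45 - 45*exp(-4*t/5).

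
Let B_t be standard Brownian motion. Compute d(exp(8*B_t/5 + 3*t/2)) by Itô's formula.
d(exp(8*B_t/5 + 3*t/2)) = (139*exp(8*B_t/5 + 3*t/2)/50) dt + (8*exp(8*B_t/5 + 3*t/2)/5) dB_t

Itô's formula for f(t, x): d f(t, B_t) = (f_t + (1/2) f_xx) dt + f_x dB_t. Compute partials of f(t, x) = exp(3*t/2 + 8*x/5):
  f_t(t,x)  = 3*exp(3*t/2 + 8*x/5)/2
  f_x(t,x)  = 8*exp(3*t/2 + 8*x/5)/5
  f_xx(t,x) = 64*exp(3*t/2 + 8*x/5)/25
Assemble drift = f_t + (1/2) f_xx = 139*exp(3*t/2 + 8*x/5)/50 and diffusion = f_x = 8*exp(3*t/2 + 8*x/5)/5. Substituting x = B_t:
  d(exp(8*B_t/5 + 3*t/2)) = (139*exp(8*B_t/5 + 3*t/2)/50) dt + (8*exp(8*B_t/5 + 3*t/2)/5) dB_t.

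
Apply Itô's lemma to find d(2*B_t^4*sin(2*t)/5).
d(2*B_t^4*sin(2*t)/5) = (4*B_t^2*(B_t^2*cos(2*t) + 3*sin(2*t))/5) dt + (8*B_t^3*sin(2*t)/5) dB_t

Itô's formula for f(t, x): d f(t, B_t) = (f_t + (1/2) f_xx) dt + f_x dB_t. Compute partials of f(t, x) = 2*x^4*sin(2*t)/5:
  f_t(t,x)  = 4*x^4*cos(2*t)/5
  f_x(t,x)  = 8*x^3*sin(2*t)/5
  f_xx(t,x) = 24*x^2*sin(2*t)/5
Assemble drift = f_t + (1/2) f_xx = 4*x^2*(x^2*cos(2*t) + 3*sin(2*t))/5 and diffusion = f_x = 8*x^3*sin(2*t)/5. Substituting x = B_t:
  d(2*B_t^4*sin(2*t)/5) = (4*B_t^2*(B_t^2*cos(2*t) + 3*sin(2*t))/5) dt + (8*B_t^3*sin(2*t)/5) dB_t.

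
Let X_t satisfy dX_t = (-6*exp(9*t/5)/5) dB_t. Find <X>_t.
<X>_t = 2*exp(18*t/5)/5 - 2/5

For an Itô process dX_t = a(t) dt + b(t) dB_t, the quadratic variation is <X>_t = int_0^t b(s)^2 ds (the drift term does not contribute). Here b(s) = -6*exp(9*s/5)/5, so
  b(s)^2 = 36*exp(18*s/5)/25.
Integrating from 0 to t:
  <X>_t = int_0^t (36*exp(18*s/5)/25) ds = 2*exp(18*t/5)/5 - 2/5.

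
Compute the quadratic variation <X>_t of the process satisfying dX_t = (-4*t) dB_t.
<X>_t = 16*t^3/3

For an Itô process dX_t = a(t) dt + b(t) dB_t, the quadratic variation is <X>_t = int_0^t b(s)^2 ds (the drift term does not contribute). Here b(s) = -4*s, so
  b(s)^2 = 16*s^2.
Integrating from 0 to t:
  <X>_t = int_0^t (16*s^2) ds = 16*t^3/3.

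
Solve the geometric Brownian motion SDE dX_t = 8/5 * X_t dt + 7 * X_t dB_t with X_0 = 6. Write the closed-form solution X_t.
X_t = 6 * exp((-229/10) * t + (7) * B_t)

For GBM dX = mu X dt + sigma X dB with X_0 = x_0, apply Itô to Y = log X: dY = (mu - sigma^2/2) dt + sigma dB, so Y_t = log(x_0) + (mu - sigma^2/2) t + sigma B_t and hence X_t = x_0 * exp((mu - sigma^2/2) t + sigma B_t).
With mu = 8/5, sigma = 7, x_0 = 6, this gives:
  X_t = 6 * exp((-229/10) * t + (7) * B_t).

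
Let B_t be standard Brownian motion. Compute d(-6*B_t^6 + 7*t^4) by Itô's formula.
d(-6*B_t^6 + 7*t^4) = (-90*B_t^4 + 28*t^3) dt + (-36*B_t^5) dB_t

Itô's formula for f(t, x): d f(t, B_t) = (f_t + (1/2) f_xx) dt + f_x dB_t. Compute partials of f(t, x) = 7*t^4 - 6*x^6:
  f_t(t,x)  = 28*t^3
  f_x(t,x)  = -36*x^5
  f_xx(t,x) = -180*x^4
Assemble drift = f_t + (1/2) f_xx = 28*t^3 - 90*x^4 and diffusion = f_x = -36*x^5. Substituting x = B_t:
  d(-6*B_t^6 + 7*t^4) = (-90*B_t^4 + 28*t^3) dt + (-36*B_t^5) dB_t.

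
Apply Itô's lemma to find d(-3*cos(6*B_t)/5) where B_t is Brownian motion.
d(-3*cos(6*B_t)/5) = (54*cos(6*B_t)/5) dt + (18*sin(6*B_t)/5) dB_t

Itô's formula for f(B_t) gives d f(B_t) = f'(B_t) dB_t + (1/2) f''(B_t) dt. Compute derivatives of f(x) = -3*cos(6*x)/5:
  f'(x)  = 18*sin(6*x)/5
  f''(x) = 108*cos(6*x)/5
Substitute x = B_t and multiply the f'' term by 1/2:
  drift     = (1/2) * (108*cos(6*x)/5) evaluated at B_t = 54*cos(6*B_t)/5
  diffusion = (18*sin(6*x)/5) evaluated at B_t = 18*sin(6*B_t)/5
Therefore d(-3*cos(6*B_t)/5) = (54*cos(6*B_t)/5) dt + (18*sin(6*B_t)/5) dB_t.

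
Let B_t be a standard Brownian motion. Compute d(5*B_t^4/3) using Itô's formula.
d(5*B_t^4/3) = (10*B_t^2) dt + (20*B_t^3/3) dB_t

Itô's formula for f(B_t) gives d f(B_t) = f'(B_t) dB_t + (1/2) f''(B_t) dt. Compute derivatives of f(x) = 5*x^4/3:
  f'(x)  = 20*x^3/3
  f''(x) = 20*x^2
Substitute x = B_t and multiply the f'' term by 1/2:
  drift     = (1/2) * (20*x^2) evaluated at B_t = 10*B_t^2
  diffusion = (20*x^3/3) evaluated at B_t = 20*B_t^3/3
Therefore d(5*B_t^4/3) = (10*B_t^2) dt + (20*B_t^3/3) dB_t.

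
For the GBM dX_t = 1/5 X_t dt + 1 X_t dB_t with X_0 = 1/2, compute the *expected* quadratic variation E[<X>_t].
E[<X>_t] = 5*exp(7*t/5)/28 - 5/28

<X>_t = int_0^t (1 * X_s)^2 ds. Taking expectation inside the integral: E[<X>_t] = 1^2 * int_0^t E[X_s^2] ds. For GBM, E[X_s^2] = x_0^2 * exp((2 mu + sigma^2) s). Integrating:
  E[<X>_t] = 1^2 * (1/2)^2 * (exp((2*(1/5) + 1^2) t) - 1) / (2*(1/5) + 1^2)
           = 1^2 * (1/2)^2 * (exp((7/5) t) - 1) / (7/5) = 5*exp(7*t/5)/28 - 5/28.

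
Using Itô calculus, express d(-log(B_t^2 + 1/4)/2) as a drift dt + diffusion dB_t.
d(-log(B_t^2 + 1/4)/2) = (2*(4*B_t^2 - 1)/(4*B_t^2 + 1)^2) dt + (-4*B_t/(4*B_t^2 + 1)) dB_t

Itô's formula for f(B_t) gives d f(B_t) = f'(B_t) dB_t + (1/2) f''(B_t) dt. Compute derivatives of f(x) = -log(x^2 + 1/4)/2:
  f'(x)  = -4*x/(4*x^2 + 1)
  f''(x) = 4*(4*x^2 - 1)/(4*x^2 + 1)^2
Substitute x = B_t and multiply the f'' term by 1/2:
  drift     = (1/2) * (4*(4*x^2 - 1)/(4*x^2 + 1)^2) evaluated at B_t = 2*(4*B_t^2 - 1)/(4*B_t^2 + 1)^2
  diffusion = (-4*x/(4*x^2 + 1)) evaluated at B_t = -4*B_t/(4*B_t^2 + 1)
Therefore d(-log(B_t^2 + 1/4)/2) = (2*(4*B_t^2 - 1)/(4*B_t^2 + 1)^2) dt + (-4*B_t/(4*B_t^2 + 1)) dB_t.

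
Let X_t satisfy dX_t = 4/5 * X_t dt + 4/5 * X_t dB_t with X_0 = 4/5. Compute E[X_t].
E[X_t] = 4*exp(4*t/5)/5

For GBM dX = mu X dt + sigma X dB with X_0 = x_0, apply Itô to Y = log X: dY = (mu - sigma^2/2) dt + sigma dB, so Y_t = log(x_0) + (mu - sigma^2/2) t + sigma B_t and hence X_t = x_0 * exp((mu - sigma^2/2) t + sigma B_t).
With mu = 4/5, sigma = 4/5, x_0 = 4/5, this gives:
  X_t = 4/5 * exp((12/25) * t + (4/5) * B_t).
Since sigma*B_t ~ Normal(0, sigma^2 t), E[exp(sigma*B_t)] = exp(sigma^2 t / 2); so E[X_t] = x_0 * exp((mu - sigma^2/2) t) * exp(sigma^2 t / 2) = x_0 * exp(mu t) = 4*exp(4*t/5)/5.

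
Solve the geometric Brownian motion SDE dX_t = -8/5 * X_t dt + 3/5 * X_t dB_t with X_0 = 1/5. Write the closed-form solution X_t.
X_t = 1/5 * exp((-89/50) * t + (3/5) * B_t)

For GBM dX = mu X dt + sigma X dB with X_0 = x_0, apply Itô to Y = log X: dY = (mu - sigma^2/2) dt + sigma dB, so Y_t = log(x_0) + (mu - sigma^2/2) t + sigma B_t and hence X_t = x_0 * exp((mu - sigma^2/2) t + sigma B_t).
With mu = -8/5, sigma = 3/5, x_0 = 1/5, this gives:
  X_t = 1/5 * exp((-89/50) * t + (3/5) * B_t).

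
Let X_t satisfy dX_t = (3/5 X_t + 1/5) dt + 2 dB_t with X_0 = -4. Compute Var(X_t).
Var(X_t) = 10*exp(6*t/5)/3 - 10/3

The variance V(t) = Var(X_t) satisfies V'(t) = 2 a V(t) + c^2 with V(0) = 0 (drift coefficient is linear in X, diffusion is constant). With a = 3/5, c = 2, the solution is
  V(t) = (c^2 / (2 a)) * (exp(2 a t) - 1)
       = (2^2 / (2*(3/5))) * (exp((6/5) t) - 1)
       = 10*exp(6*t/5)/3 - 10/3.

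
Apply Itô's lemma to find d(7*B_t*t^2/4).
d(7*B_t*t^2/4) = (7*B_t*t/2) dt + (7*t^2/4) dB_t

Itô's formula for f(t, x): d f(t, B_t) = (f_t + (1/2) f_xx) dt + f_x dB_t. Compute partials of f(t, x) = 7*t^2*x/4:
  f_t(t,x)  = 7*t*x/2
  f_x(t,x)  = 7*t^2/4
  f_xx(t,x) = 0
Assemble drift = f_t + (1/2) f_xx = 7*t*x/2 and diffusion = f_x = 7*t^2/4. Substituting x = B_t:
  d(7*B_t*t^2/4) = (7*B_t*t/2) dt + (7*t^2/4) dB_t.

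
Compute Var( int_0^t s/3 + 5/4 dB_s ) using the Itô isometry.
Var = t*(16*t^2 + 180*t + 675)/432

The Itô integral of a deterministic integrand f(s) has mean 0 because each increment f(s) * (B_{s+ds} - B_s) has mean 0. By the Itô isometry:
  Var( int_0^t f(s) dB_s ) = E[ (int_0^t f(s) dB_s)^2 ] = int_0^t f(s)^2 ds.
Here f(s) = s/3 + 5/4, so f(s)^2 = (4*s + 15)^2/144. Integrate:
  int_0^t ((4*s + 15)^2/144) ds = t*(16*t^2 + 180*t + 675)/432.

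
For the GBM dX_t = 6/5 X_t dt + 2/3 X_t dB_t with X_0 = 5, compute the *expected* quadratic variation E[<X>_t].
E[<X>_t] = 125*exp(128*t/45)/32 - 125/32

<X>_t = int_0^t ((2/3) * X_s)^2 ds. Taking expectation inside the integral: E[<X>_t] = (2/3)^2 * int_0^t E[X_s^2] ds. For GBM, E[X_s^2] = x_0^2 * exp((2 mu + sigma^2) s). Integrating:
  E[<X>_t] = (2/3)^2 * 5^2 * (exp((2*(6/5) + (2/3)^2) t) - 1) / (2*(6/5) + (2/3)^2)
           = (2/3)^2 * 5^2 * (exp((128/45) t) - 1) / (128/45) = 125*exp(128*t/45)/32 - 125/32.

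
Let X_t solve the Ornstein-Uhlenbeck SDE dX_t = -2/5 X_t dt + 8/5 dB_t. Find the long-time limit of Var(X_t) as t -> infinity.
lim Var(X_t) = 16/5

The OU SDE dX = -theta X dt + sigma dB admits the integrating factor exp(theta t): d(exp(theta t) X_t) = sigma exp(theta t) dB_t. Integrating from 0 to t gives X_t = x_0 * exp(-theta t) + sigma * int_0^t exp(-theta (t-s)) dB_s for any initial x_0. The Itô integral has variance (by the Itô isometry) sigma^2 * int_0^t exp(-2 theta (t - s)) ds = sigma^2 * (1 - exp(-2 theta t)) / (2 theta), independent of x_0.
With theta = 2/5, sigma = 8/5:
  Var(X_t) = (8/5)^2 * (1 - exp(-2*2/5 t)) / (2 * 2/5) = 16/5 - 16*exp(-4*t/5)/5.
As t -> infinity, exp(-2*2/5 t) -> 0, so the stationary variance is sigma^2 / (2 theta) = 16/5.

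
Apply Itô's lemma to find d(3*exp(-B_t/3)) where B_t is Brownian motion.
d(3*exp(-B_t/3)) = (exp(-B_t/3)/6) dt + (-exp(-B_t/3)) dB_t

Itô's formula for f(B_t) gives d f(B_t) = f'(B_t) dB_t + (1/2) f''(B_t) dt. Compute derivatives of f(x) = 3*exp(-x/3):
  f'(x)  = -exp(-x/3)
  f''(x) = exp(-x/3)/3
Substitute x = B_t and multiply the f'' term by 1/2:
  drift     = (1/2) * (exp(-x/3)/3) evaluated at B_t = exp(-B_t/3)/6
  diffusion = (-exp(-x/3)) evaluated at B_t = -exp(-B_t/3)
Therefore d(3*exp(-B_t/3)) = (exp(-B_t/3)/6) dt + (-exp(-B_t/3)) dB_t.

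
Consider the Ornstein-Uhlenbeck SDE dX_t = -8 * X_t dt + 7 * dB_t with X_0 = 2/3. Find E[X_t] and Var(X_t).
E[X_t] = 2*exp(-8*t)/3; Var(X_t) = 49/16 - 49*exp(-16*t)/16

The OU SDE dX = -theta X dt + sigma dB admits the integrating factor exp(theta t): d(exp(theta t) X_t) = sigma exp(theta t) dB_t. Integrating from 0 to t:
  X_t = x_0 * exp(-theta t) + sigma * int_0^t exp(-theta (t-s)) dB_s.
The Itô integral has mean 0 and (by the Itô isometry) variance sigma^2 * int_0^t exp(-2 theta (t - s)) ds = sigma^2 * (1 - exp(-2 theta t)) / (2 theta).
With theta = 8, sigma = 7, x_0 = 2/3:
  E[X_t] = 2/3 * exp(-8 t) = 2*exp(-8*t)/3
  Var(X_t) = (7)^2 * (1 - exp(-2*8 t)) / (2 * 8) = 49/16 - 49*exp(-16*t)/16.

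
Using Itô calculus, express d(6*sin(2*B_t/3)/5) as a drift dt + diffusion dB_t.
d(6*sin(2*B_t/3)/5) = (-4*sin(2*B_t/3)/15) dt + (4*cos(2*B_t/3)/5) dB_t

Itô's formula for f(B_t) gives d f(B_t) = f'(B_t) dB_t + (1/2) f''(B_t) dt. Compute derivatives of f(x) = 6*sin(2*x/3)/5:
  f'(x)  = 4*cos(2*x/3)/5
  f''(x) = -8*sin(2*x/3)/15
Substitute x = B_t and multiply the f'' term by 1/2:
  drift     = (1/2) * (-8*sin(2*x/3)/15) evaluated at B_t = -4*sin(2*B_t/3)/15
  diffusion = (4*cos(2*x/3)/5) evaluated at B_t = 4*cos(2*B_t/3)/5
Therefore d(6*sin(2*B_t/3)/5) = (-4*sin(2*B_t/3)/15) dt + (4*cos(2*B_t/3)/5) dB_t.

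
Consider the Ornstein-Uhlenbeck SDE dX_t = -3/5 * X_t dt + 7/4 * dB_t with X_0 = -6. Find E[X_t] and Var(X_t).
E[X_t] = -6*exp(-3*t/5); Var(X_t) = 245/96 - 245*exp(-6*t/5)/96

The OU SDE dX = -theta X dt + sigma dB admits the integrating factor exp(theta t): d(exp(theta t) X_t) = sigma exp(theta t) dB_t. Integrating from 0 to t:
  X_t = x_0 * exp(-theta t) + sigma * int_0^t exp(-theta (t-s)) dB_s.
The Itô integral has mean 0 and (by the Itô isometry) variance sigma^2 * int_0^t exp(-2 theta (t - s)) ds = sigma^2 * (1 - exp(-2 theta t)) / (2 theta).
With theta = 3/5, sigma = 7/4, x_0 = -6:
  E[X_t] = -6 * exp(-3/5 t) = -6*exp(-3*t/5)
  Var(X_t) = (7/4)^2 * (1 - exp(-2*3/5 t)) / (2 * 3/5) = 245/96 - 245*exp(-6*t/5)/96.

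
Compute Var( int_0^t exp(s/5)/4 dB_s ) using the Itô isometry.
Var = 5*exp(2*t/5)/32 - 5/32

The Itô integral of a deterministic integrand f(s) has mean 0 because each increment f(s) * (B_{s+ds} - B_s) has mean 0. By the Itô isometry:
  Var( int_0^t f(s) dB_s ) = E[ (int_0^t f(s) dB_s)^2 ] = int_0^t f(s)^2 ds.
Here f(s) = exp(s/5)/4, so f(s)^2 = exp(2*s/5)/16. Integrate:
  int_0^t (exp(2*s/5)/16) ds = 5*exp(2*t/5)/32 - 5/32.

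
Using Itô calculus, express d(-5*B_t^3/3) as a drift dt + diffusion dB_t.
d(-5*B_t^3/3) = (-5*B_t) dt + (-5*B_t^2) dB_t

Itô's formula for f(B_t) gives d f(B_t) = f'(B_t) dB_t + (1/2) f''(B_t) dt. Compute derivatives of f(x) = -5*x^3/3:
  f'(x)  = -5*x^2
  f''(x) = -10*x
Substitute x = B_t and multiply the f'' term by 1/2:
  drift     = (1/2) * (-10*x) evaluated at B_t = -5*B_t
  diffusion = (-5*x^2) evaluated at B_t = -5*B_t^2
Therefore d(-5*B_t^3/3) = (-5*B_t) dt + (-5*B_t^2) dB_t.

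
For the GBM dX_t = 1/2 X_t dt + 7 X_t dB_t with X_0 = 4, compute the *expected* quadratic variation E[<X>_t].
E[<X>_t] = 392*exp(50*t)/25 - 392/25

<X>_t = int_0^t (7 * X_s)^2 ds. Taking expectation inside the integral: E[<X>_t] = 7^2 * int_0^t E[X_s^2] ds. For GBM, E[X_s^2] = x_0^2 * exp((2 mu + sigma^2) s). Integrating:
  E[<X>_t] = 7^2 * 4^2 * (exp((2*(1/2) + 7^2) t) - 1) / (2*(1/2) + 7^2)
           = 7^2 * 4^2 * (exp(50 t) - 1) / 50 = 392*exp(50*t)/25 - 392/25.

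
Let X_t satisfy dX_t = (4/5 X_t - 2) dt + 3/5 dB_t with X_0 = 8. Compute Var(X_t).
Var(X_t) = 9*exp(8*t/5)/40 - 9/40

The variance V(t) = Var(X_t) satisfies V'(t) = 2 a V(t) + c^2 with V(0) = 0 (drift coefficient is linear in X, diffusion is constant). With a = 4/5, c = 3/5, the solution is
  V(t) = (c^2 / (2 a)) * (exp(2 a t) - 1)
       = ((3/5)^2 / (2*(4/5))) * (exp((8/5) t) - 1)
       = 9*exp(8*t/5)/40 - 9/40.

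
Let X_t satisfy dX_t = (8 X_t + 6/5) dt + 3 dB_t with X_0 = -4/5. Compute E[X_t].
E[X_t] = -13*exp(8*t)/20 - 3/20

Taking expectations and using E[dB_t] = 0, the mean m(t) = E[X_t] satisfies the ODE m'(t) = a m(t) + b with m(0) = x_0. With a = 8, b = 6/5, x_0 = -4/5, the solution is
  m(t) = x_0 * exp(a t) + (b/a) * (exp(a t) - 1)
       = (-4/5) * exp(8 t) + ((6/5)/8) * (exp(8 t) - 1)
       = -13*exp(8*t)/20 - 3/20.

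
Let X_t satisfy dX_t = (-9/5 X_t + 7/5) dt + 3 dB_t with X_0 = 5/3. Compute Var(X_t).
Var(X_t) = 5/2 - 5*exp(-18*t/5)/2

The variance V(t) = Var(X_t) satisfies V'(t) = 2 a V(t) + c^2 with V(0) = 0 (drift coefficient is linear in X, diffusion is constant). With a = -9/5, c = 3, the solution is
  V(t) = (c^2 / (2 a)) * (exp(2 a t) - 1)
       = (3^2 / (2*(-9/5))) * (exp((-18/5) t) - 1)
       = 5/2 - 5*exp(-18*t/5)/2.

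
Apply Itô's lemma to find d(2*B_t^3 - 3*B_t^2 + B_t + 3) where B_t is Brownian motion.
d(2*B_t^3 - 3*B_t^2 + B_t + 3) = (6*B_t - 3) dt + (6*B_t^2 - 6*B_t + 1) dB_t

Itô's formula for f(B_t) gives d f(B_t) = f'(B_t) dB_t + (1/2) f''(B_t) dt. Compute derivatives of f(x) = 2*x^3 - 3*x^2 + x + 3:
  f'(x)  = 6*x^2 - 6*x + 1
  f''(x) = 12*x - 6
Substitute x = B_t and multiply the f'' term by 1/2:
  drift     = (1/2) * (12*x - 6) evaluated at B_t = 6*B_t - 3
  diffusion = (6*x^2 - 6*x + 1) evaluated at B_t = 6*B_t^2 - 6*B_t + 1
Therefore d(2*B_t^3 - 3*B_t^2 + B_t + 3) = (6*B_t - 3) dt + (6*B_t^2 - 6*B_t + 1) dB_t.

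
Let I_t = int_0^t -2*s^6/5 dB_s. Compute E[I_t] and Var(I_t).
E[I_t] = 0; Var(I_t) = 4*t^13/325

The Itô integral of a deterministic integrand f(s) has mean 0 because each increment f(s) * (B_{s+ds} - B_s) has mean 0. By the Itô isometry:
  Var( int_0^t f(s) dB_s ) = E[ (int_0^t f(s) dB_s)^2 ] = int_0^t f(s)^2 ds.
Here f(s) = -2*s^6/5, so f(s)^2 = 4*s^12/25. Integrate:
  int_0^t (4*s^12/25) ds = 4*t^13/325.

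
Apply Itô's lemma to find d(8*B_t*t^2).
d(8*B_t*t^2) = (16*B_t*t) dt + (8*t^2) dB_t

Itô's formula for f(t, x): d f(t, B_t) = (f_t + (1/2) f_xx) dt + f_x dB_t. Compute partials of f(t, x) = 8*t^2*x:
  f_t(t,x)  = 16*t*x
  f_x(t,x)  = 8*t^2
  f_xx(t,x) = 0
Assemble drift = f_t + (1/2) f_xx = 16*t*x and diffusion = f_x = 8*t^2. Substituting x = B_t:
  d(8*B_t*t^2) = (16*B_t*t) dt + (8*t^2) dB_t.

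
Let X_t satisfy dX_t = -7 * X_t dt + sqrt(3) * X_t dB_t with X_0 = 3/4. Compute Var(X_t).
Var(X_t) = (9*exp(3*t) - 9)*exp(-14*t)/16

For GBM dX = mu X dt + sigma X dB with X_0 = x_0, apply Itô to Y = log X: dY = (mu - sigma^2/2) dt + sigma dB, so Y_t = log(x_0) + (mu - sigma^2/2) t + sigma B_t and hence X_t = x_0 * exp((mu - sigma^2/2) t + sigma B_t).
With mu = -7, sigma = sqrt(3), x_0 = 3/4, this gives:
  X_t = 3/4 * exp((-17/2) * t + (sqrt(3)) * B_t).
Since sigma*B_t ~ Normal(0, sigma^2 t), E[exp(sigma*B_t)] = exp(sigma^2 t / 2); so E[X_t] = x_0 * exp((mu - sigma^2/2) t) * exp(sigma^2 t / 2) = x_0 * exp(mu t) = 3*exp(-7*t)/4.
Var(X_t) = E[X_t^2] - (E[X_t])^2 = x_0^2 * exp(2 mu t) * (exp(sigma^2 t) - 1) = (9*exp(3*t) - 9)*exp(-14*t)/16.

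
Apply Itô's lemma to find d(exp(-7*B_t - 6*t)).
d(exp(-7*B_t - 6*t)) = (37*exp(-7*B_t - 6*t)/2) dt + (-7*exp(-7*B_t - 6*t)) dB_t

Itô's formula for f(t, x): d f(t, B_t) = (f_t + (1/2) f_xx) dt + f_x dB_t. Compute partials of f(t, x) = exp(-6*t - 7*x):
  f_t(t,x)  = -6*exp(-6*t - 7*x)
  f_x(t,x)  = -7*exp(-6*t - 7*x)
  f_xx(t,x) = 49*exp(-6*t - 7*x)
Assemble drift = f_t + (1/2) f_xx = 37*exp(-6*t - 7*x)/2 and diffusion = f_x = -7*exp(-6*t - 7*x). Substituting x = B_t:
  d(exp(-7*B_t - 6*t)) = (37*exp(-7*B_t - 6*t)/2) dt + (-7*exp(-7*B_t - 6*t)) dB_t.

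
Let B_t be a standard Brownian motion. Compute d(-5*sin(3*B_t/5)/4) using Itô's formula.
d(-5*sin(3*B_t/5)/4) = (9*sin(3*B_t/5)/40) dt + (-3*cos(3*B_t/5)/4) dB_t

Itô's formula for f(B_t) gives d f(B_t) = f'(B_t) dB_t + (1/2) f''(B_t) dt. Compute derivatives of f(x) = -5*sin(3*x/5)/4:
  f'(x)  = -3*cos(3*x/5)/4
  f''(x) = 9*sin(3*x/5)/20
Substitute x = B_t and multiply the f'' term by 1/2:
  drift     = (1/2) * (9*sin(3*x/5)/20) evaluated at B_t = 9*sin(3*B_t/5)/40
  diffusion = (-3*cos(3*x/5)/4) evaluated at B_t = -3*cos(3*B_t/5)/4
Therefore d(-5*sin(3*B_t/5)/4) = (9*sin(3*B_t/5)/40) dt + (-3*cos(3*B_t/5)/4) dB_t.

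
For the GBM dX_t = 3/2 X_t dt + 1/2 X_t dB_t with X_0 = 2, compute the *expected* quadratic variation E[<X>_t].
E[<X>_t] = 4*exp(13*t/4)/13 - 4/13

<X>_t = int_0^t ((1/2) * X_s)^2 ds. Taking expectation inside the integral: E[<X>_t] = (1/2)^2 * int_0^t E[X_s^2] ds. For GBM, E[X_s^2] = x_0^2 * exp((2 mu + sigma^2) s). Integrating:
  E[<X>_t] = (1/2)^2 * 2^2 * (exp((2*(3/2) + (1/2)^2) t) - 1) / (2*(3/2) + (1/2)^2)
           = (1/2)^2 * 2^2 * (exp((13/4) t) - 1) / (13/4) = 4*exp(13*t/4)/13 - 4/13.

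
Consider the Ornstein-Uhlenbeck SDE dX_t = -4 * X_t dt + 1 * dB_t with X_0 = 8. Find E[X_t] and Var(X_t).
E[X_t] = 8*exp(-4*t); Var(X_t) = 1/8 - exp(-8*t)/8

The OU SDE dX = -theta X dt + sigma dB admits the integrating factor exp(theta t): d(exp(theta t) X_t) = sigma exp(theta t) dB_t. Integrating from 0 to t:
  X_t = x_0 * exp(-theta t) + sigma * int_0^t exp(-theta (t-s)) dB_s.
The Itô integral has mean 0 and (by the Itô isometry) variance sigma^2 * int_0^t exp(-2 theta (t - s)) ds = sigma^2 * (1 - exp(-2 theta t)) / (2 theta).
With theta = 4, sigma = 1, x_0 = 8:
  E[X_t] = 8 * exp(-4 t) = 8*exp(-4*t)
  Var(X_t) = (1)^2 * (1 - exp(-2*4 t)) / (2 * 4) = 1/8 - exp(-8*t)/8.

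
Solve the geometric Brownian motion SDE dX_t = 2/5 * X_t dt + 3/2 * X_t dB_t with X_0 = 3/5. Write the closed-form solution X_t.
X_t = 3/5 * exp((-29/40) * t + (3/2) * B_t)

For GBM dX = mu X dt + sigma X dB with X_0 = x_0, apply Itô to Y = log X: dY = (mu - sigma^2/2) dt + sigma dB, so Y_t = log(x_0) + (mu - sigma^2/2) t + sigma B_t and hence X_t = x_0 * exp((mu - sigma^2/2) t + sigma B_t).
With mu = 2/5, sigma = 3/2, x_0 = 3/5, this gives:
  X_t = 3/5 * exp((-29/40) * t + (3/2) * B_t).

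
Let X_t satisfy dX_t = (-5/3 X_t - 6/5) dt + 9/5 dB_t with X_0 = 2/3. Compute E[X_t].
E[X_t] = -18/25 + 104*exp(-5*t/3)/75

Taking expectations and using E[dB_t] = 0, the mean m(t) = E[X_t] satisfies the ODE m'(t) = a m(t) + b with m(0) = x_0. With a = -5/3, b = -6/5, x_0 = 2/3, the solution is
  m(t) = x_0 * exp(a t) + (b/a) * (exp(a t) - 1)
       = (2/3) * exp((-5/3) t) + ((-6/5)/(-5/3)) * (exp((-5/3) t) - 1)
       = -18/25 + 104*exp(-5*t/3)/75.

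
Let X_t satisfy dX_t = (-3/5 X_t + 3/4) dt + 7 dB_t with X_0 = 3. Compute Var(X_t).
Var(X_t) = 245/6 - 245*exp(-6*t/5)/6

The variance V(t) = Var(X_t) satisfies V'(t) = 2 a V(t) + c^2 with V(0) = 0 (drift coefficient is linear in X, diffusion is constant). With a = -3/5, c = 7, the solution is
  V(t) = (c^2 / (2 a)) * (exp(2 a t) - 1)
       = (7^2 / (2*(-3/5))) * (exp((-6/5) t) - 1)
       = 245/6 - 245*exp(-6*t/5)/6.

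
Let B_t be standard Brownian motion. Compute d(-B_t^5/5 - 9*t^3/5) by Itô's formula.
d(-B_t^5/5 - 9*t^3/5) = (-2*B_t^3 - 27*t^2/5) dt + (-B_t^4) dB_t

Itô's formula for f(t, x): d f(t, B_t) = (f_t + (1/2) f_xx) dt + f_x dB_t. Compute partials of f(t, x) = -9*t^3/5 - x^5/5:
  f_t(t,x)  = -27*t^2/5
  f_x(t,x)  = -x^4
  f_xx(t,x) = -4*x^3
Assemble drift = f_t + (1/2) f_xx = -27*t^2/5 - 2*x^3 and diffusion = f_x = -x^4. Substituting x = B_t:
  d(-B_t^5/5 - 9*t^3/5) = (-2*B_t^3 - 27*t^2/5) dt + (-B_t^4) dB_t.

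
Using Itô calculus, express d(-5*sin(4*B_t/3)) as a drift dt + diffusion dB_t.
d(-5*sin(4*B_t/3)) = (40*sin(4*B_t/3)/9) dt + (-20*cos(4*B_t/3)/3) dB_t

Itô's formula for f(B_t) gives d f(B_t) = f'(B_t) dB_t + (1/2) f''(B_t) dt. Compute derivatives of f(x) = -5*sin(4*x/3):
  f'(x)  = -20*cos(4*x/3)/3
  f''(x) = 80*sin(4*x/3)/9
Substitute x = B_t and multiply the f'' term by 1/2:
  drift     = (1/2) * (80*sin(4*x/3)/9) evaluated at B_t = 40*sin(4*B_t/3)/9
  diffusion = (-20*cos(4*x/3)/3) evaluated at B_t = -20*cos(4*B_t/3)/3
Therefore d(-5*sin(4*B_t/3)) = (40*sin(4*B_t/3)/9) dt + (-20*cos(4*B_t/3)/3) dB_t.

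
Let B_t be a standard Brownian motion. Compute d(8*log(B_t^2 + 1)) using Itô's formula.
d(8*log(B_t^2 + 1)) = (8*(1 - B_t^2)/(B_t^2 + 1)^2) dt + (16*B_t/(B_t^2 + 1)) dB_t

Itô's formula for f(B_t) gives d f(B_t) = f'(B_t) dB_t + (1/2) f''(B_t) dt. Compute derivatives of f(x) = 8*log(x^2 + 1):
  f'(x)  = 16*x/(x^2 + 1)
  f''(x) = 16*(1 - x^2)/(x^2 + 1)^2
Substitute x = B_t and multiply the f'' term by 1/2:
  drift     = (1/2) * (16*(1 - x^2)/(x^2 + 1)^2) evaluated at B_t = 8*(1 - B_t^2)/(B_t^2 + 1)^2
  diffusion = (16*x/(x^2 + 1)) evaluated at B_t = 16*B_t/(B_t^2 + 1)
Therefore d(8*log(B_t^2 + 1)) = (8*(1 - B_t^2)/(B_t^2 + 1)^2) dt + (16*B_t/(B_t^2 + 1)) dB_t.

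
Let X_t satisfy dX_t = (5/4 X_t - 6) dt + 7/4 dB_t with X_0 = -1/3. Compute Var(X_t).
Var(X_t) = 49*exp(5*t/2)/40 - 49/40

The variance V(t) = Var(X_t) satisfies V'(t) = 2 a V(t) + c^2 with V(0) = 0 (drift coefficient is linear in X, diffusion is constant). With a = 5/4, c = 7/4, the solution is
  V(t) = (c^2 / (2 a)) * (exp(2 a t) - 1)
       = ((7/4)^2 / (2*(5/4))) * (exp((5/2) t) - 1)
       = 49*exp(5*t/2)/40 - 49/40.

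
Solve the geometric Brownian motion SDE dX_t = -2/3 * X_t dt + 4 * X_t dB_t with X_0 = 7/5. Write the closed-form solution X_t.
X_t = 7/5 * exp((-26/3) * t + (4) * B_t)

For GBM dX = mu X dt + sigma X dB with X_0 = x_0, apply Itô to Y = log X: dY = (mu - sigma^2/2) dt + sigma dB, so Y_t = log(x_0) + (mu - sigma^2/2) t + sigma B_t and hence X_t = x_0 * exp((mu - sigma^2/2) t + sigma B_t).
With mu = -2/3, sigma = 4, x_0 = 7/5, this gives:
  X_t = 7/5 * exp((-26/3) * t + (4) * B_t).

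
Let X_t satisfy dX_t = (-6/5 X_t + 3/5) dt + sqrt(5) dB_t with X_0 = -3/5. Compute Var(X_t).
Var(X_t) = 25/12 - 25*exp(-12*t/5)/12

The variance V(t) = Var(X_t) satisfies V'(t) = 2 a V(t) + c^2 with V(0) = 0 (drift coefficient is linear in X, diffusion is constant). With a = -6/5, c = sqrt(5), the solution is
  V(t) = (c^2 / (2 a)) * (exp(2 a t) - 1)
       = (sqrt(5)^2 / (2*(-6/5))) * (exp((-12/5) t) - 1)
       = 25/12 - 25*exp(-12*t/5)/12.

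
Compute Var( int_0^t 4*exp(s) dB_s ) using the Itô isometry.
Var = 8*exp(2*t) - 8

The Itô integral of a deterministic integrand f(s) has mean 0 because each increment f(s) * (B_{s+ds} - B_s) has mean 0. By the Itô isometry:
  Var( int_0^t f(s) dB_s ) = E[ (int_0^t f(s) dB_s)^2 ] = int_0^t f(s)^2 ds.
Here f(s) = 4*exp(s), so f(s)^2 = 16*exp(2*s). Integrate:
  int_0^t (16*exp(2*s)) ds = 8*exp(2*t) - 8.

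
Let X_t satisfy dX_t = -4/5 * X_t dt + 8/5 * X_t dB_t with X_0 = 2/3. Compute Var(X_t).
Var(X_t) = (4*exp(64*t/25) - 4)*exp(-8*t/5)/9

For GBM dX = mu X dt + sigma X dB with X_0 = x_0, apply Itô to Y = log X: dY = (mu - sigma^2/2) dt + sigma dB, so Y_t = log(x_0) + (mu - sigma^2/2) t + sigma B_t and hence X_t = x_0 * exp((mu - sigma^2/2) t + sigma B_t).
With mu = -4/5, sigma = 8/5, x_0 = 2/3, this gives:
  X_t = 2/3 * exp((-52/25) * t + (8/5) * B_t).
Since sigma*B_t ~ Normal(0, sigma^2 t), E[exp(sigma*B_t)] = exp(sigma^2 t / 2); so E[X_t] = x_0 * exp((mu - sigma^2/2) t) * exp(sigma^2 t / 2) = x_0 * exp(mu t) = 2*exp(-4*t/5)/3.
Var(X_t) = E[X_t^2] - (E[X_t])^2 = x_0^2 * exp(2 mu t) * (exp(sigma^2 t) - 1) = (4*exp(64*t/25) - 4)*exp(-8*t/5)/9.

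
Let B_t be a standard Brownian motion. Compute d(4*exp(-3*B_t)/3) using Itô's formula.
d(4*exp(-3*B_t)/3) = (6*exp(-3*B_t)) dt + (-4*exp(-3*B_t)) dB_t

Itô's formula for f(B_t) gives d f(B_t) = f'(B_t) dB_t + (1/2) f''(B_t) dt. Compute derivatives of f(x) = 4*exp(-3*x)/3:
  f'(x)  = -4*exp(-3*x)
  f''(x) = 12*exp(-3*x)
Substitute x = B_t and multiply the f'' term by 1/2:
  drift     = (1/2) * (12*exp(-3*x)) evaluated at B_t = 6*exp(-3*B_t)
  diffusion = (-4*exp(-3*x)) evaluated at B_t = -4*exp(-3*B_t)
Therefore d(4*exp(-3*B_t)/3) = (6*exp(-3*B_t)) dt + (-4*exp(-3*B_t)) dB_t.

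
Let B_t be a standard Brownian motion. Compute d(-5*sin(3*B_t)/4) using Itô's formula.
d(-5*sin(3*B_t)/4) = (45*sin(3*B_t)/8) dt + (-15*cos(3*B_t)/4) dB_t

Itô's formula for f(B_t) gives d f(B_t) = f'(B_t) dB_t + (1/2) f''(B_t) dt. Compute derivatives of f(x) = -5*sin(3*x)/4:
  f'(x)  = -15*cos(3*x)/4
  f''(x) = 45*sin(3*x)/4
Substitute x = B_t and multiply the f'' term by 1/2:
  drift     = (1/2) * (45*sin(3*x)/4) evaluated at B_t = 45*sin(3*B_t)/8
  diffusion = (-15*cos(3*x)/4) evaluated at B_t = -15*cos(3*B_t)/4
Therefore d(-5*sin(3*B_t)/4) = (45*sin(3*B_t)/8) dt + (-15*cos(3*B_t)/4) dB_t.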